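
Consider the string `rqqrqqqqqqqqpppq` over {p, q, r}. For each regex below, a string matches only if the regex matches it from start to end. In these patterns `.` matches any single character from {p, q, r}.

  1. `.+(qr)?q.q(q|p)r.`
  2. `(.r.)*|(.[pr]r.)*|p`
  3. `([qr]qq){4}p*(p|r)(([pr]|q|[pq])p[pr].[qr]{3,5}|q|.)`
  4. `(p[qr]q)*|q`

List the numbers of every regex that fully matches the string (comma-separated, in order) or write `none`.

1 → no match
2 → no match
3 → match
4 → no match

3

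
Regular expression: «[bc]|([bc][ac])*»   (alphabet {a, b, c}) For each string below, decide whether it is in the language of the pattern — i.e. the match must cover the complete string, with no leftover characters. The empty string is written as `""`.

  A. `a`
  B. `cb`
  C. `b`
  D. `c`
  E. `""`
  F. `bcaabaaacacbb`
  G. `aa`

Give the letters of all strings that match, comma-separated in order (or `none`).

C, D, E

A → no match
B → no match
C → match
D → match
E → match
F → no match
G → no match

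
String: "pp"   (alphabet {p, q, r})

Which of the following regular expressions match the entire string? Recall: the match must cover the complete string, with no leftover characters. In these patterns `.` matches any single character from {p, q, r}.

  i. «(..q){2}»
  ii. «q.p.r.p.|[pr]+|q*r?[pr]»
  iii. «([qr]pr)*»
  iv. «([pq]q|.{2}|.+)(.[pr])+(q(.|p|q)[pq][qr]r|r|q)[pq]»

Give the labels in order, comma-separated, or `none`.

i → no match — must end with "q"
ii → match
iii → no match
iv → no match

ii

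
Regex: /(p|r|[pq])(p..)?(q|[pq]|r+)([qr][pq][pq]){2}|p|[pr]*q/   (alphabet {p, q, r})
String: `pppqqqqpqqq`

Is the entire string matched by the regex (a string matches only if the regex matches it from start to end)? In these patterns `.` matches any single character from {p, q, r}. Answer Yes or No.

Yes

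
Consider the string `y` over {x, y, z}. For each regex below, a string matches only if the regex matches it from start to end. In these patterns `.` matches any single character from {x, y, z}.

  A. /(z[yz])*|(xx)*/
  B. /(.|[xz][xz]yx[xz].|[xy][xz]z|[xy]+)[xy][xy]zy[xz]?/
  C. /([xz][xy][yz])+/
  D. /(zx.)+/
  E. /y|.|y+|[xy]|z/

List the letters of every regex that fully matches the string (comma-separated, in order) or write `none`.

A → no match
B → no match
C → no match
D → no match — must start with `zx`
E → match

E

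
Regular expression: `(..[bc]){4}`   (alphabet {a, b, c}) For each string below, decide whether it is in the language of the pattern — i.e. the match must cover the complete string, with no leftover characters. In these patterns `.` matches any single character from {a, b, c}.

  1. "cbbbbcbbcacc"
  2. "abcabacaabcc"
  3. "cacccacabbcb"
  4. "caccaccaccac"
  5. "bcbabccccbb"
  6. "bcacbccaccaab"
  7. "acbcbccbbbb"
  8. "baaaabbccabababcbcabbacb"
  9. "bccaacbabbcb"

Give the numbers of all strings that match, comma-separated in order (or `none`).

1 → match
2 → no match
3 → no match
4 → match
5 → no match
6 → no match
7 → no match
8 → no match
9 → match

1, 4, 9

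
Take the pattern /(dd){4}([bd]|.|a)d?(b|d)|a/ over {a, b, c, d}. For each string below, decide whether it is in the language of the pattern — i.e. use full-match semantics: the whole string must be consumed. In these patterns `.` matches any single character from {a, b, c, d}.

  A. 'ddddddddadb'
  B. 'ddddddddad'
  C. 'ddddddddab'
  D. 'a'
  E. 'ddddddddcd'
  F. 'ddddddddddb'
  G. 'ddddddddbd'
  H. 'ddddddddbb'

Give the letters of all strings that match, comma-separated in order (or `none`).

A, B, C, D, E, F, G, H

A. 'ddddddddadb' → match
B. 'ddddddddad' → match
C. 'ddddddddab' → match
D. 'a' → match
E. 'ddddddddcd' → match
F. 'ddddddddddb' → match
G. 'ddddddddbd' → match
H. 'ddddddddbb' → match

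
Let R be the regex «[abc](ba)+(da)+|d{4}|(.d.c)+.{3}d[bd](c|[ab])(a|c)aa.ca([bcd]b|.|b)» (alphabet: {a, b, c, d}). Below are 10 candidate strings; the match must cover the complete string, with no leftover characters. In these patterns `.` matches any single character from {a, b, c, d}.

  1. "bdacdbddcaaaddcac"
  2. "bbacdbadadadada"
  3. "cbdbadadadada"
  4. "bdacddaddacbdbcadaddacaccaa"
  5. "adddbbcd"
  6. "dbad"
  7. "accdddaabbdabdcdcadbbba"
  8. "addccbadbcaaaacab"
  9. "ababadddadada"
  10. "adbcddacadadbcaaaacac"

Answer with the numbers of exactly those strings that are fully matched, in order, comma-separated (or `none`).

1 → no match
2 → no match
3 → no match
4 → no match
5 → no match
6 → no match
7 → no match
8 → match
9 → no match
10 → match

8, 10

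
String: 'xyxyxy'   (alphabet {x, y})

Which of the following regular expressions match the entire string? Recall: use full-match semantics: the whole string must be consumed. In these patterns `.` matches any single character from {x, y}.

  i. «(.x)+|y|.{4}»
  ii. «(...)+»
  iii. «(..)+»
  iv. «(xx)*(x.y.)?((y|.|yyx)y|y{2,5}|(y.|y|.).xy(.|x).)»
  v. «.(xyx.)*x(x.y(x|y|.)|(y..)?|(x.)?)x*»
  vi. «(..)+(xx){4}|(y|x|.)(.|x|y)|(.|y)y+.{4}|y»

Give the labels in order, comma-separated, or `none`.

ii, iii, iv, vi

i → no match
ii → match
iii → match
iv → match
v → no match
vi → match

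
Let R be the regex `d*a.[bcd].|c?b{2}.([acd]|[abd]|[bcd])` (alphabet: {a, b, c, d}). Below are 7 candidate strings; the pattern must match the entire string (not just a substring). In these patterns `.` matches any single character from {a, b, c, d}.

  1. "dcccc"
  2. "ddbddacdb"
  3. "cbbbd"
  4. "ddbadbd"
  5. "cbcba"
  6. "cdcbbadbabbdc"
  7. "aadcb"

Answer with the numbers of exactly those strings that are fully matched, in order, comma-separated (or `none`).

1. "dcccc" → no match
2. "ddbddacdb" → no match
3. "cbbbd" → match
4. "ddbadbd" → no match
5. "cbcba" → no match
6 → no match
7. "aadcb" → no match

3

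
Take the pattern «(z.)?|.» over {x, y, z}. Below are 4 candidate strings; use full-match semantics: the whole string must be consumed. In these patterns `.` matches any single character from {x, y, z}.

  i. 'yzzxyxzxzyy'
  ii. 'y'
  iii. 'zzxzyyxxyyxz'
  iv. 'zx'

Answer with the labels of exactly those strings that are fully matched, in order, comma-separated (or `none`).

ii, iv

i → no match
ii → match
iii → no match
iv → match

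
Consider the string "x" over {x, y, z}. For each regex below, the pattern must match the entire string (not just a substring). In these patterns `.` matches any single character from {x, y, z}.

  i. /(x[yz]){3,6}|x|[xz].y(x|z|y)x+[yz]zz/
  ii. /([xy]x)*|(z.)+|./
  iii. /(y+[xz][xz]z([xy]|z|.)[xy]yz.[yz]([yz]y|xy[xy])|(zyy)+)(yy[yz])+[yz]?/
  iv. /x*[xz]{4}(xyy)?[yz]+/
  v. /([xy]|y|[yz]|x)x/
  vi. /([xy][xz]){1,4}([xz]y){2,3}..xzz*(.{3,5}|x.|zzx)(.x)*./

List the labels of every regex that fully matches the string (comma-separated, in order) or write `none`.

i, ii

i → match
ii → match
iii → no match
iv → no match
v → no match
vi → no match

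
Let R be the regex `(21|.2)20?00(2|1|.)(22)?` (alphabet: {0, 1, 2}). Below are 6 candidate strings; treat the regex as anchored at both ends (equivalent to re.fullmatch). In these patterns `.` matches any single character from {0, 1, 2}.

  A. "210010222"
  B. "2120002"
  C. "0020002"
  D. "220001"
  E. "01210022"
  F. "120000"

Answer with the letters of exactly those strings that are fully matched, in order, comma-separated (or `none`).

A → no match
B → match
C → no match
D → no match
E → no match
F → no match

B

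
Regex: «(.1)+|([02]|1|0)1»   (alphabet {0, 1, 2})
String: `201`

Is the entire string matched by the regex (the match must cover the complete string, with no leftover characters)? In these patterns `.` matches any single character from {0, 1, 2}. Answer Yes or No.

No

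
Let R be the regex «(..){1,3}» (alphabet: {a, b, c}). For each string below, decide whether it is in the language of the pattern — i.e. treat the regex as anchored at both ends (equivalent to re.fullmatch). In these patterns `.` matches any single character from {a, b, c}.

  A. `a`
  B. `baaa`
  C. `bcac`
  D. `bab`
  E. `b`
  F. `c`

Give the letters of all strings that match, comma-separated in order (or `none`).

B, C

A → no match
B → match
C → match
D → no match
E → no match
F → no match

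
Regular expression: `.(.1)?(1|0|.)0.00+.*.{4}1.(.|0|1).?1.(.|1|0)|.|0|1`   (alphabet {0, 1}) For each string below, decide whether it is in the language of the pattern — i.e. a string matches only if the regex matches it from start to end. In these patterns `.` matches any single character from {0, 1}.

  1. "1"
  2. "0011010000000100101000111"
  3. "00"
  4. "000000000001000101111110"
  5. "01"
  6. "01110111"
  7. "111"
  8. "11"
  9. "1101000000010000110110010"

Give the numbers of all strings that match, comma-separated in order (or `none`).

1, 2, 4

1 → match
2 → match
3 → no match
4 → match
5 → no match
6 → no match
7 → no match
8 → no match
9 → no match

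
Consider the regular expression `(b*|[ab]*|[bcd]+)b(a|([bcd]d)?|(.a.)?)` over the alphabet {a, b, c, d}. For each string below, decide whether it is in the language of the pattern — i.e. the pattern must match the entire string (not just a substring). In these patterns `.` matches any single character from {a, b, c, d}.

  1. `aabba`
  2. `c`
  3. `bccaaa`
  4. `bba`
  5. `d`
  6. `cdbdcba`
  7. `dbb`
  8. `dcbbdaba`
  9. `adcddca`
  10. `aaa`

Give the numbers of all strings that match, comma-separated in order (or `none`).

1. `aabba` → match
2. `c` → no match
3. `bccaaa` → no match
4. `bba` → match
5. `d` → no match
6. `cdbdcba` → match
7. `dbb` → match
8. `dcbbdaba` → no match
9. `adcddca` → no match
10. `aaa` → no match

1, 4, 6, 7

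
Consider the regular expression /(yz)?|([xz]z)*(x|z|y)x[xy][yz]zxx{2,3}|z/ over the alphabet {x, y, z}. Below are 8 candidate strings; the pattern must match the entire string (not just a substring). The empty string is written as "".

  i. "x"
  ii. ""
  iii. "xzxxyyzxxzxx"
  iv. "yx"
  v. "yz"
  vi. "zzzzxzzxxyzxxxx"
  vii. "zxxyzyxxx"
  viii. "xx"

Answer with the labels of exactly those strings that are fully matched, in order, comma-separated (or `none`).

ii, v, vi

i → no match
ii → match
iii → no match
iv → no match
v → match
vi → match
vii → no match
viii → no match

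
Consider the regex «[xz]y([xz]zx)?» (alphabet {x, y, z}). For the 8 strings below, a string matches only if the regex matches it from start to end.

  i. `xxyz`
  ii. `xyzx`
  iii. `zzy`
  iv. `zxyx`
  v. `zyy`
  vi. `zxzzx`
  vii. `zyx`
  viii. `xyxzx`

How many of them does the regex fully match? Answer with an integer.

i. `xxyz` → no match
ii. `xyzx` → no match
iii. `zzy` → no match
iv. `zxyx` → no match
v. `zyy` → no match
vi. `zxzzx` → no match
vii. `zyx` → no match
viii. `xyxzx` → match
Total matched: 1

1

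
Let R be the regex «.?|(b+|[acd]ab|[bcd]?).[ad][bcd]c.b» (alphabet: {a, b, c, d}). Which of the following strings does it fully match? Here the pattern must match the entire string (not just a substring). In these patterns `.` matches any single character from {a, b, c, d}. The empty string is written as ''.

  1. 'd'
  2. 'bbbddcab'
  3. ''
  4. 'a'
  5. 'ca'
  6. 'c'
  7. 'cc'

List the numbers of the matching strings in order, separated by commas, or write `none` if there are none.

1, 2, 3, 4, 6

1 → match
2 → match
3 → match
4 → match
5 → no match
6 → match
7 → no match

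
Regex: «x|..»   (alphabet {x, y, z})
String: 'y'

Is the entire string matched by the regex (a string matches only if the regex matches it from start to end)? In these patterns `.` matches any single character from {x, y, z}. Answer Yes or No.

No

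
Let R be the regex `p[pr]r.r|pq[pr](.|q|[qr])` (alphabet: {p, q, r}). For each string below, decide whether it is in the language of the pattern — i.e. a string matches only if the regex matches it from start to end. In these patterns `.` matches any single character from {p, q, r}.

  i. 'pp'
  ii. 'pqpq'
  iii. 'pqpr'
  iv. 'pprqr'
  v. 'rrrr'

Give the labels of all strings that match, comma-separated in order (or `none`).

ii, iii, iv

i → no match
ii → match
iii → match
iv → match
v → no match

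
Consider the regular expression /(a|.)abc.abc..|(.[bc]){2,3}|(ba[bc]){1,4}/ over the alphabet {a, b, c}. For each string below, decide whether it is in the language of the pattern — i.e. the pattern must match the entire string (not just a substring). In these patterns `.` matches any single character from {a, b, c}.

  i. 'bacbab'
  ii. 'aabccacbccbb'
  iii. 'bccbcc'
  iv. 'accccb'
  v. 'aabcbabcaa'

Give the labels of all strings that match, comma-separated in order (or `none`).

i, iii, iv, v

i. 'bacbab' → match
ii. 'aabccacbccbb' → no match
iii. 'bccbcc' → match
iv. 'accccb' → match
v. 'aabcbabcaa' → match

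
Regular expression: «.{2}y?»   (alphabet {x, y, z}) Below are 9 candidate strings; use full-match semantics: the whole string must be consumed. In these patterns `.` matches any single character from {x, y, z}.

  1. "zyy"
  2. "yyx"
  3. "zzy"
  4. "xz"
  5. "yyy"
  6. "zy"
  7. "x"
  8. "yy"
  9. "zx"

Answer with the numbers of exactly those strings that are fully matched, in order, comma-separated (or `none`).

1 → match
2 → no match
3 → match
4 → match
5 → match
6 → match
7 → no match
8 → match
9 → match

1, 3, 4, 5, 6, 8, 9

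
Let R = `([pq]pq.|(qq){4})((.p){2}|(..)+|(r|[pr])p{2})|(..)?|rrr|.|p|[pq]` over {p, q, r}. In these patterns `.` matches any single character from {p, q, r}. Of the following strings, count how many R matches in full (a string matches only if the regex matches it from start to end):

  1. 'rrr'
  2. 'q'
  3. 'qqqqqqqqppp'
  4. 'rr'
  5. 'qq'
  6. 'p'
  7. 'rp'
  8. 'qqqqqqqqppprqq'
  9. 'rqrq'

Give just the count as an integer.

1 → match
2 → match
3 → match
4 → match
5 → match
6 → match
7 → match
8 → match
9 → no match
Total matched: 8

8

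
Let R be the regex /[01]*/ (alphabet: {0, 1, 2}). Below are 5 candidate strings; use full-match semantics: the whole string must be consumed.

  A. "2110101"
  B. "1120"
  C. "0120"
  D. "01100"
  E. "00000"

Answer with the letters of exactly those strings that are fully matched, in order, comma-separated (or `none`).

A → no match
B → no match
C → no match
D → match
E → match

D, E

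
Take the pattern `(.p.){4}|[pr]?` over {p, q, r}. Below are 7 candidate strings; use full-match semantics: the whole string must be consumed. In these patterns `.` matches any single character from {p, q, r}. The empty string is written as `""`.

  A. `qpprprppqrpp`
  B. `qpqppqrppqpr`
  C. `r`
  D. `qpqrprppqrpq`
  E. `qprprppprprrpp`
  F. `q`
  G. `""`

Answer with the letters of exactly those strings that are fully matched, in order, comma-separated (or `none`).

A, B, C, D, G

A → match
B → match
C → match
D → match
E → no match
F → no match
G → match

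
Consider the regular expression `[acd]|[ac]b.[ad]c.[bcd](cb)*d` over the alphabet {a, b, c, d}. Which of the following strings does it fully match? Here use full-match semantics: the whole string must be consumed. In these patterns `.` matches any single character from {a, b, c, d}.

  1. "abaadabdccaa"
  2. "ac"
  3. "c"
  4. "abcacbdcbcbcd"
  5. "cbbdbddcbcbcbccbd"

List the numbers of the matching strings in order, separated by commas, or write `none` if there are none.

3

1 → no match
2 → no match
3 → match
4 → no match
5 → no match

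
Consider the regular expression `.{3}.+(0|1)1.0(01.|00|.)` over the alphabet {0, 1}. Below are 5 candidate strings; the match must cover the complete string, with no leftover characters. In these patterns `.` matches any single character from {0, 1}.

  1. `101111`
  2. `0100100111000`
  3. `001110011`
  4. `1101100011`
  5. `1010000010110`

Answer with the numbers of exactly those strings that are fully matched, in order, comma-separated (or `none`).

1 → no match
2 → match
3 → no match
4 → no match
5 → no match

2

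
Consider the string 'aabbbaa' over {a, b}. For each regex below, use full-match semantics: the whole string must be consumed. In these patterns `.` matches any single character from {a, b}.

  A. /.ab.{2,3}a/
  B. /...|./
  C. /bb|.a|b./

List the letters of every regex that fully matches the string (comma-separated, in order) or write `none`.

A

A → match
B → no match
C → no match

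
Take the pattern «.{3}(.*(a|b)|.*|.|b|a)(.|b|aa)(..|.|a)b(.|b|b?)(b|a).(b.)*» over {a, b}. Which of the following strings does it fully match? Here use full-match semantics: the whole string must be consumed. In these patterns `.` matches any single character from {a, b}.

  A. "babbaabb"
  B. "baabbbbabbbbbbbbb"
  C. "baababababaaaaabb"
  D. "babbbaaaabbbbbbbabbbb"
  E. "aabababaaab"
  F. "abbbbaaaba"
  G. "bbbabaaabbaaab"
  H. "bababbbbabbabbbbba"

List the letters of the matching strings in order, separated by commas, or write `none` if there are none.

A → no match
B → match
C → no match
D → match
E → no match
F → no match
G → no match
H → match

B, D, H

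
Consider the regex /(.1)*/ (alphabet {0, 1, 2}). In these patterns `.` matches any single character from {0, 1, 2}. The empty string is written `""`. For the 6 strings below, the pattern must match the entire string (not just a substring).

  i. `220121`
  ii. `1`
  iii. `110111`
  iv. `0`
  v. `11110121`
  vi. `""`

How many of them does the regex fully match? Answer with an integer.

3

i → no match
ii → no match
iii → match
iv → no match
v → match
vi → match
Total matched: 3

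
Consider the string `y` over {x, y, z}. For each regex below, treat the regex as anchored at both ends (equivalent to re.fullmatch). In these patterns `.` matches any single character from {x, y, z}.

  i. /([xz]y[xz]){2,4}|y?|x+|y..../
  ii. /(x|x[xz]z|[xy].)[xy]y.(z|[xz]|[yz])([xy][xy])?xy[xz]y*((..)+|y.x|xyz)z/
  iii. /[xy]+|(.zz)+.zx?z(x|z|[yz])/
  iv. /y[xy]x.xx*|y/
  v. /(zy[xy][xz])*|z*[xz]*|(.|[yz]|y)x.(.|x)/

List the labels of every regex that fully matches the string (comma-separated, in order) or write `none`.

i, iii, iv

i → match
ii → no match — must end with `z`
iii → match
iv → match
v → no match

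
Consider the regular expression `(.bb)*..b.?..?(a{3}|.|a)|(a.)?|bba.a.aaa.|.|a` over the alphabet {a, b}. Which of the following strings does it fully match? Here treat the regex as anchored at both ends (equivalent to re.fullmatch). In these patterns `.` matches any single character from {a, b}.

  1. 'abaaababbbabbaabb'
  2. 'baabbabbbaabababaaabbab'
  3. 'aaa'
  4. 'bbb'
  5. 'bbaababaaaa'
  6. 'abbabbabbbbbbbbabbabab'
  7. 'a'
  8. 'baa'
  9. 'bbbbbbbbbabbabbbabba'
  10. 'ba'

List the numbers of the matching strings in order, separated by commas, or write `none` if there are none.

6, 7, 9

1 → no match
2 → no match
3. 'aaa' → no match
4. 'bbb' → no match
5. 'bbaababaaaa' → no match
6 → match
7. 'a' → match
8. 'baa' → no match
9 → match
10. 'ba' → no match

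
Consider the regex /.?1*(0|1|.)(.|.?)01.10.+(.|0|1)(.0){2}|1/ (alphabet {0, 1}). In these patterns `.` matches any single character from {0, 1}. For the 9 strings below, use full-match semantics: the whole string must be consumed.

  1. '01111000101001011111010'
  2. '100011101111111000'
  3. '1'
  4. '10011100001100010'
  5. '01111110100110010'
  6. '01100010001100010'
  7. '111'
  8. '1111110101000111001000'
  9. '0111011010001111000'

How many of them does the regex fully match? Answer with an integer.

1 → match
2 → match
3 → match
4 → match
5 → no match
6 → no match
7 → no match
8 → match
9 → no match
Total matched: 5

5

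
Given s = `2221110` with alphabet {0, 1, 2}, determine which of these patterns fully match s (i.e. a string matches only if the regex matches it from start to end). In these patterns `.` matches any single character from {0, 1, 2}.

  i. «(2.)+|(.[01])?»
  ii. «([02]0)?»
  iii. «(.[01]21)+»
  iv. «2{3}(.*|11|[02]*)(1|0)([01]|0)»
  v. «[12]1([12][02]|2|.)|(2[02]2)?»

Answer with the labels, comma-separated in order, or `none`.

iv

i → no match
ii → no match
iii → no match — must end with `21`
iv → match
v → no match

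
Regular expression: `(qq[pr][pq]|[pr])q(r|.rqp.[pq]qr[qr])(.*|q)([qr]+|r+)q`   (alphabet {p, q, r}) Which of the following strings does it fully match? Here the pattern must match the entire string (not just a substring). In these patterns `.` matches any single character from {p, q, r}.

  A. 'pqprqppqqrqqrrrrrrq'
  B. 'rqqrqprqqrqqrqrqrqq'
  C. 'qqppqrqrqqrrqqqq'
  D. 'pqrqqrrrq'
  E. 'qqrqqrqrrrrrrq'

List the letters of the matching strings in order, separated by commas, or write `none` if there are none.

A → match
B → match
C → match
D. 'pqrqqrrrq' → match
E → match

A, B, C, D, E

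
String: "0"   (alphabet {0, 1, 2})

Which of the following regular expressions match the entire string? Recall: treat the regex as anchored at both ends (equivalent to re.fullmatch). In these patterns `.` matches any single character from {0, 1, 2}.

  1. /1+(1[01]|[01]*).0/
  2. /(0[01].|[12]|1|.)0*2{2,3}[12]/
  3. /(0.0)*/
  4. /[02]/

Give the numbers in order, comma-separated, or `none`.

1 → no match — must start with "1"
2 → no match
3 → no match
4 → match

4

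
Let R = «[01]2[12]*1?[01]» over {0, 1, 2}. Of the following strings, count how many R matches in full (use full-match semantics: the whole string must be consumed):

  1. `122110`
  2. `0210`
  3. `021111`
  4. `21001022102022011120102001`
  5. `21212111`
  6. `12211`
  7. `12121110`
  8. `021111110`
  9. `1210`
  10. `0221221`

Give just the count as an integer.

1 → match
2 → match
3 → match
4 → no match
5 → no match
6 → match
7 → match
8 → match
9 → match
10 → match
Total matched: 8

8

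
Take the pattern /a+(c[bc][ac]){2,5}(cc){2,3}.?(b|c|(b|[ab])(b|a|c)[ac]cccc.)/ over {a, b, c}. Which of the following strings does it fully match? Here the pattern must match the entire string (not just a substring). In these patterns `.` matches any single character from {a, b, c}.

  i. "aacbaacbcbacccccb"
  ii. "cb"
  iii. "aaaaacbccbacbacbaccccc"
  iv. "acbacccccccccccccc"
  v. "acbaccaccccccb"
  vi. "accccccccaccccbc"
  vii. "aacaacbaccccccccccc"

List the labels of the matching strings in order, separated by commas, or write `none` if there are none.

iii, iv, v, vi

i → no match
ii → no match — must start with "a"
iii → match
iv → match
v → match
vi → match
vii → no match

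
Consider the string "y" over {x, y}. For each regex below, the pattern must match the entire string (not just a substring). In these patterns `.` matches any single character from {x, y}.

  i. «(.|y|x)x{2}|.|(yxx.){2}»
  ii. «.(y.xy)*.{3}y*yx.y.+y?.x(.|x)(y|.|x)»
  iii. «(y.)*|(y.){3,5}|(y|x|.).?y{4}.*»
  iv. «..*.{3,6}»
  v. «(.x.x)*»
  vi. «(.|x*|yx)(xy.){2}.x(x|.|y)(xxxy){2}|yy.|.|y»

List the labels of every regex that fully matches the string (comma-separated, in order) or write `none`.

i → match
ii → no match
iii → no match
iv → no match
v → no match
vi → match

i, vi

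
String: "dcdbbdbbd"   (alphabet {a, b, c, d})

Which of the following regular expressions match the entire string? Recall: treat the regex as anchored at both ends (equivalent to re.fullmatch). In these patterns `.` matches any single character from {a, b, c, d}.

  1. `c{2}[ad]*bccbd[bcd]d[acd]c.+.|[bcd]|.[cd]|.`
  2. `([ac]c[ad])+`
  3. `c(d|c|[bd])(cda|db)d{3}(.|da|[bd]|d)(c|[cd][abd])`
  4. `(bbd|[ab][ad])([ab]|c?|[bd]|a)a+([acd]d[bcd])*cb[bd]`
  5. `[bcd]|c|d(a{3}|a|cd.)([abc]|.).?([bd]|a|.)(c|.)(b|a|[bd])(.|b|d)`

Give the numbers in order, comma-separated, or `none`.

5

1 → no match
2 → no match
3 → no match — must start with "c"
4 → no match
5 → match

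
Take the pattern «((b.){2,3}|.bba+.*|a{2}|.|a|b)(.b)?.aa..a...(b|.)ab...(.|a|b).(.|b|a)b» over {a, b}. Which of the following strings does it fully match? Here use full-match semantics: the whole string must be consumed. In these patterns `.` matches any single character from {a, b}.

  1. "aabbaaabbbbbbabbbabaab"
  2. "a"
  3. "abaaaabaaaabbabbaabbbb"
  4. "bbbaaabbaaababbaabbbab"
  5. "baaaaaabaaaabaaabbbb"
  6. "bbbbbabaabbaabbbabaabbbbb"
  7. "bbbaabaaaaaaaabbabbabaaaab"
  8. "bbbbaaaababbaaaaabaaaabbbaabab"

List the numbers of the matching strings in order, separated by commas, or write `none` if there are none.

5, 6

1 → no match
2. "a" → no match — must end with "b"
3 → no match
4 → no match
5 → match
6 → match
7 → no match
8 → no match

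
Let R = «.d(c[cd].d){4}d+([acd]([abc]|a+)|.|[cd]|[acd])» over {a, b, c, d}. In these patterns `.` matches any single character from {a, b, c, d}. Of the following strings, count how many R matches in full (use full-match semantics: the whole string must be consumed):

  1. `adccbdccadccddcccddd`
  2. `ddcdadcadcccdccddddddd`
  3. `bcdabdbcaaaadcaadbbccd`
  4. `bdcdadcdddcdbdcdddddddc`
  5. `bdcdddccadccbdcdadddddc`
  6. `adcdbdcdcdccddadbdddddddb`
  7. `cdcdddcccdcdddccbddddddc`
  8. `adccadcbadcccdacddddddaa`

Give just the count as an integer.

4

1 → match
2 → no match
3 → no match
4 → match
5 → match
6 → no match
7 → match
8 → no match
Total matched: 4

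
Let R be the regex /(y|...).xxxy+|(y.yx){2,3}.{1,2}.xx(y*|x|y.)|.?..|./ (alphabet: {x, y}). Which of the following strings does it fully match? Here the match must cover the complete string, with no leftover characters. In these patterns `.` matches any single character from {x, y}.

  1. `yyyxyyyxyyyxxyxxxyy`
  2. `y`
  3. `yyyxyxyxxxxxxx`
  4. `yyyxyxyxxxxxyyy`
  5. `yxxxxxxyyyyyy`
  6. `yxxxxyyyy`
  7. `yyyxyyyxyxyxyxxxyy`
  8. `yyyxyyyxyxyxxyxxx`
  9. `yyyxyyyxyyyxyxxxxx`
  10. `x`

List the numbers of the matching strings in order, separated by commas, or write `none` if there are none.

1, 2, 3, 4, 5, 6, 7, 8, 9, 10

1 → match
2. `y` → match
3 → match
4 → match
5 → match
6. `yxxxxyyyy` → match
7 → match
8 → match
9 → match
10. `x` → match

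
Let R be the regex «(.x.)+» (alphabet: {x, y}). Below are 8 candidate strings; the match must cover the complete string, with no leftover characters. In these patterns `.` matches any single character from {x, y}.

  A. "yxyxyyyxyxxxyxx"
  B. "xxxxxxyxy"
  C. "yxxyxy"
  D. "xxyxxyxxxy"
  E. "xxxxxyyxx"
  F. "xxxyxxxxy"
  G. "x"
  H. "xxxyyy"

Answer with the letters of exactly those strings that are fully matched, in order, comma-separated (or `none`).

B, C, E, F

A → no match
B → match
C → match
D → no match
E → match
F → match
G → no match
H → no match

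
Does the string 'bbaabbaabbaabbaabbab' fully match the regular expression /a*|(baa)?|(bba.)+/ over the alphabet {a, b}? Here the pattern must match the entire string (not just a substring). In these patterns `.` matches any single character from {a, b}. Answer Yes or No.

Yes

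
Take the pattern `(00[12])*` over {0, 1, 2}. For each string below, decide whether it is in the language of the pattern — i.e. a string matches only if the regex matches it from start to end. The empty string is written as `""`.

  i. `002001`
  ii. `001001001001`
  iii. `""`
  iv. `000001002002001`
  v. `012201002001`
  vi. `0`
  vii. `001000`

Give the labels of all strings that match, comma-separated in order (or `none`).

i → match
ii → match
iii → match
iv → no match
v → no match
vi → no match
vii → no match

i, ii, iii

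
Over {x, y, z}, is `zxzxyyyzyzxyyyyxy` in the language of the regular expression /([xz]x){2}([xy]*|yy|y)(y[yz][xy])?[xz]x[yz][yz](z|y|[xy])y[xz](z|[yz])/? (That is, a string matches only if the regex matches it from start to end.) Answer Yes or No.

Yes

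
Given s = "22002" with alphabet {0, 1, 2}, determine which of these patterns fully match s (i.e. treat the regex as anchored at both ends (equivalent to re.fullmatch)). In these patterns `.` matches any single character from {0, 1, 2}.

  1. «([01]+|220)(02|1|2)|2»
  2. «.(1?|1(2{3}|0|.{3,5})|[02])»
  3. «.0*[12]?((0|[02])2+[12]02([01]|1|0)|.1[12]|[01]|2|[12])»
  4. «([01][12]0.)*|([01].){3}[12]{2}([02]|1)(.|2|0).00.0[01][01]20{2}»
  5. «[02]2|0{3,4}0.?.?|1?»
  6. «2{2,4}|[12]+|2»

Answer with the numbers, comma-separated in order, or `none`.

1

1 → match
2 → no match
3 → no match
4 → no match
5 → no match
6 → no match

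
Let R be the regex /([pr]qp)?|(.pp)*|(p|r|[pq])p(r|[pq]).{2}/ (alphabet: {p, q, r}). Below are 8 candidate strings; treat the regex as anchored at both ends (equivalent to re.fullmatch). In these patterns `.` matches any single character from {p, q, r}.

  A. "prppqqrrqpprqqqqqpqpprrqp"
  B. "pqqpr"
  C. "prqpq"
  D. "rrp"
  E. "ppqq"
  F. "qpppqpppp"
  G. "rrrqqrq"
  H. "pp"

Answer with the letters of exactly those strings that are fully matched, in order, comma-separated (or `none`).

A → no match
B → no match
C → no match
D → no match
E → no match
F → no match
G → no match
H → no match

none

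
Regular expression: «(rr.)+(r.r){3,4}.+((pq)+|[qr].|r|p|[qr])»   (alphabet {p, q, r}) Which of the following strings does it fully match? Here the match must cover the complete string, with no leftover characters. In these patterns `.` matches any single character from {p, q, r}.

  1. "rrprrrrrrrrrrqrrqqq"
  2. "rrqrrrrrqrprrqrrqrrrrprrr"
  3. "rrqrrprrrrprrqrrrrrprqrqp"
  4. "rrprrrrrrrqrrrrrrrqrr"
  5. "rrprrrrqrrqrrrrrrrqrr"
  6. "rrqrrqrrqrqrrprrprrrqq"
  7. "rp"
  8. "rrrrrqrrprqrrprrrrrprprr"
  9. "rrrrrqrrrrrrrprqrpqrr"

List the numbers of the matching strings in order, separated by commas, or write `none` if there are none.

1, 2, 3, 4, 5, 6, 8, 9

1 → match
2 → match
3 → match
4 → match
5 → match
6 → match
7 → no match — must start with "rr"
8 → match
9 → match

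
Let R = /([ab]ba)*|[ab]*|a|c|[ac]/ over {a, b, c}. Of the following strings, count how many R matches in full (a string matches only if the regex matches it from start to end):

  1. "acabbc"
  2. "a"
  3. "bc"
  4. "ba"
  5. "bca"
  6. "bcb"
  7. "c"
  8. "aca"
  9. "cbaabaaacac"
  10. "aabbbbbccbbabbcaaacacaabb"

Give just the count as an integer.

3

1. "acabbc" → no match
2. "a" → match
3. "bc" → no match
4. "ba" → match
5. "bca" → no match
6. "bcb" → no match
7. "c" → match
8. "aca" → no match
9. "cbaabaaacac" → no match
10 → no match
Total matched: 3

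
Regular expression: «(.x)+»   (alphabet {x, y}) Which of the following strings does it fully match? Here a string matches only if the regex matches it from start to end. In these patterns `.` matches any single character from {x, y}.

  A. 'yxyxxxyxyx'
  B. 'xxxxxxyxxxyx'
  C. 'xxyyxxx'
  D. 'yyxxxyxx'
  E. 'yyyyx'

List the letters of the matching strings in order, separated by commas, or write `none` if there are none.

A, B

A → match
B → match
C → no match
D → no match
E → no match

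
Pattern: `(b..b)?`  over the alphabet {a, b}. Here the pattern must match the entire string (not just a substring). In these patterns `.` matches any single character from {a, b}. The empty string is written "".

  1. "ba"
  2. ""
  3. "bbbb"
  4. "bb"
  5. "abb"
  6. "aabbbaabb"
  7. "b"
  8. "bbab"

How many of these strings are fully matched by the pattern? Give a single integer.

1 → no match
2 → match
3 → match
4 → no match
5 → no match
6 → no match
7 → no match
8 → match
Total matched: 3

3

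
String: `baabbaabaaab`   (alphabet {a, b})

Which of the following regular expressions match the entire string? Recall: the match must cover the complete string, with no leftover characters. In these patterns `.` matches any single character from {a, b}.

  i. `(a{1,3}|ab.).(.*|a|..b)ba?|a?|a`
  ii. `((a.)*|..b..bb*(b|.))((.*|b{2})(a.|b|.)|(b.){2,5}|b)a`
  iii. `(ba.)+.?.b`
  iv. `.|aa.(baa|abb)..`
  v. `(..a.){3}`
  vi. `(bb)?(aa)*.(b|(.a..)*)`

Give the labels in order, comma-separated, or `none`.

v

i → no match
ii → no match — must end with `a`
iii → no match
iv → no match
v → match
vi → no match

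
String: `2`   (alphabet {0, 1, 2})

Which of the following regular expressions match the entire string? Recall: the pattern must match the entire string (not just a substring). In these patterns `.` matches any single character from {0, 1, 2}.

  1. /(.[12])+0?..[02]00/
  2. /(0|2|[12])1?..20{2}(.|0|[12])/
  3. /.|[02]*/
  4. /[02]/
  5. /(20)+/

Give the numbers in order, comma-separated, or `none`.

1 → no match — must end with `00`
2 → no match
3 → match
4 → match
5 → no match — must start with `20`

3, 4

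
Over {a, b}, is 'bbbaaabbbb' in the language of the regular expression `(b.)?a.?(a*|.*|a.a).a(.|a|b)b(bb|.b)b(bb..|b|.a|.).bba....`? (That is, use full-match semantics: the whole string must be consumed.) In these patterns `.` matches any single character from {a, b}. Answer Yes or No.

No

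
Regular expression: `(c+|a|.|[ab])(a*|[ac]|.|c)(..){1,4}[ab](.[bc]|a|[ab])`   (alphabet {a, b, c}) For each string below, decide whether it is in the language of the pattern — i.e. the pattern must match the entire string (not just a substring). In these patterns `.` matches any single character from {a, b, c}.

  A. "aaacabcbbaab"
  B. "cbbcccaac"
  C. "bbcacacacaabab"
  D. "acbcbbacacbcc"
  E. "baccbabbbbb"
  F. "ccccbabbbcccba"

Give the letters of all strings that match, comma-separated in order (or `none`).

A → match
B → match
C → no match
D → match
E → match
F → match

A, B, D, E, F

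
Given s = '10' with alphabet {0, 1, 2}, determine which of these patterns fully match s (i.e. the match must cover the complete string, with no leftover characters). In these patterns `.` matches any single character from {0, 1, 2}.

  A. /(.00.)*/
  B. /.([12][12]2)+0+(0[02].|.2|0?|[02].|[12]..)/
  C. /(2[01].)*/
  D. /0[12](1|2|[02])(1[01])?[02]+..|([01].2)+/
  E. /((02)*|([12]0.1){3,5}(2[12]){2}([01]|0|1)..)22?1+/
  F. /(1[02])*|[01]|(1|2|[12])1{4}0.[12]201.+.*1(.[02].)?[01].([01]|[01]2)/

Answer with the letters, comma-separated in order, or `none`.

A → no match
B → no match
C → no match
D → no match
E → no match — must end with '1'
F → match

F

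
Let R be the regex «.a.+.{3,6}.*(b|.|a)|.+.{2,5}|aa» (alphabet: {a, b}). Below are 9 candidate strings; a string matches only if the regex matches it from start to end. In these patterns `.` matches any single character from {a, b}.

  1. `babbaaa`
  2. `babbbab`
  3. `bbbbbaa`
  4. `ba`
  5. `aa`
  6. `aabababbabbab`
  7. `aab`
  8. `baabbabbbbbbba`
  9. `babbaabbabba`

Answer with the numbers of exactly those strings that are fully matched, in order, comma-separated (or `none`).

1, 2, 3, 5, 6, 7, 8, 9

1 → match
2 → match
3 → match
4 → no match
5 → match
6 → match
7 → match
8 → match
9 → match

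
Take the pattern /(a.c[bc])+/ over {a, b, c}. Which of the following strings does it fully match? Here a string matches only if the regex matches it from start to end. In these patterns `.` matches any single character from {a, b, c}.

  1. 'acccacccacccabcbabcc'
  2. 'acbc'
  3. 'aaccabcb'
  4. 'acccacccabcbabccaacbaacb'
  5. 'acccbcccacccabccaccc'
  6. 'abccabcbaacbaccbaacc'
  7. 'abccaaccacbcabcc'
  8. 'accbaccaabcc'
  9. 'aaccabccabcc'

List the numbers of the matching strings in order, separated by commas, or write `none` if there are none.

1 → match
2 → no match
3 → match
4 → match
5 → no match
6 → match
7 → no match
8 → no match
9 → match

1, 3, 4, 6, 9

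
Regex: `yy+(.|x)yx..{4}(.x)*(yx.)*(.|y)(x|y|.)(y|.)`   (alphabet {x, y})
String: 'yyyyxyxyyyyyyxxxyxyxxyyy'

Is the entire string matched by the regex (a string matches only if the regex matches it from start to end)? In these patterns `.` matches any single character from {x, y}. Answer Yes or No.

Yes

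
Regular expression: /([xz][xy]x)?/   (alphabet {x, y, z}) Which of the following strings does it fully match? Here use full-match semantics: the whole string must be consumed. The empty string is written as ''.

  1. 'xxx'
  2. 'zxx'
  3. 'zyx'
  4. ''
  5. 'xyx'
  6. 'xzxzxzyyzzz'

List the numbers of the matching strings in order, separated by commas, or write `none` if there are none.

1 → match
2 → match
3 → match
4 → match
5 → match
6 → no match

1, 2, 3, 4, 5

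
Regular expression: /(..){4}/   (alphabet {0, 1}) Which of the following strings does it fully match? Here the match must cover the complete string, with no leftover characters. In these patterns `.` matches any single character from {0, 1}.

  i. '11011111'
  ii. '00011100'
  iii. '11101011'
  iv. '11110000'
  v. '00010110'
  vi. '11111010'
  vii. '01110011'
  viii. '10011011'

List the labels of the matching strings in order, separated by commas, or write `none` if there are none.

i → match
ii → match
iii → match
iv → match
v → match
vi → match
vii → match
viii → match

i, ii, iii, iv, v, vi, vii, viii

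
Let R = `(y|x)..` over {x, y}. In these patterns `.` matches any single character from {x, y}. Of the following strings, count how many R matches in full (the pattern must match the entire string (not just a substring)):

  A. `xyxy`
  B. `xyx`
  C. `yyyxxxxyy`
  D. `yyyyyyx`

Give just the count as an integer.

1

A → no match
B → match
C → no match
D → no match
Total matched: 1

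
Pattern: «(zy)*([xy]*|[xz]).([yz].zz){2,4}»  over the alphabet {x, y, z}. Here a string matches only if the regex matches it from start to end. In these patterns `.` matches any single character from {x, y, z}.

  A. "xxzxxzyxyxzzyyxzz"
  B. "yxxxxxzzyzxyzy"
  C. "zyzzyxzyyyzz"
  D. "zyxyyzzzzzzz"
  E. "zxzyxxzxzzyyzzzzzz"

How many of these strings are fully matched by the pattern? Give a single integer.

1

A → no match
B → no match — must end with "zz"
C. "zyzzyxzyyyzz" → no match
D. "zyxyyzzzzzzz" → match
E → no match
Total matched: 1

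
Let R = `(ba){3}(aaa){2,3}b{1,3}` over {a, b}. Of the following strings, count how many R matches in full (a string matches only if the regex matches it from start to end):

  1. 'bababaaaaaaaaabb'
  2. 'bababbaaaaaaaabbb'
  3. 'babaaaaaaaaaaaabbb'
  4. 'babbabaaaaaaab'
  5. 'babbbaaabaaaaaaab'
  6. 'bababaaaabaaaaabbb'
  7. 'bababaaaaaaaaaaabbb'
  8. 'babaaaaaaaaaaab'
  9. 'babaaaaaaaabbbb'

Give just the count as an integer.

0

1 → no match
2 → no match
3 → no match
4 → no match
5 → no match
6 → no match
7 → no match
8 → no match
9 → no match
Total matched: 0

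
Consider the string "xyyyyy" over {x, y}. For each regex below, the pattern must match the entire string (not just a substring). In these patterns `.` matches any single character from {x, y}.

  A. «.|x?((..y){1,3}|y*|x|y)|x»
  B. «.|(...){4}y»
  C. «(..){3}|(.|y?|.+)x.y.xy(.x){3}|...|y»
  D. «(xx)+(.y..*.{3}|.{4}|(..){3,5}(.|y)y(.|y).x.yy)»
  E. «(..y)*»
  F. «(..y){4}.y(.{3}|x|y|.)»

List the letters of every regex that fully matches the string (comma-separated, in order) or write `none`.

A, C, E

A → match
B → no match
C → match
D → no match — must start with "xx"
E → match
F → no match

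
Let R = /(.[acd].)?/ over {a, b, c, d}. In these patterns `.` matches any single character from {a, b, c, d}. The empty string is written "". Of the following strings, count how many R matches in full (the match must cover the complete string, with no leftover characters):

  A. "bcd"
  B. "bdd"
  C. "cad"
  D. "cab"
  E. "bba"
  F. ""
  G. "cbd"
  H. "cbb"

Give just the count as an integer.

5

A → match
B → match
C → match
D → match
E → no match
F → match
G → no match
H → no match
Total matched: 5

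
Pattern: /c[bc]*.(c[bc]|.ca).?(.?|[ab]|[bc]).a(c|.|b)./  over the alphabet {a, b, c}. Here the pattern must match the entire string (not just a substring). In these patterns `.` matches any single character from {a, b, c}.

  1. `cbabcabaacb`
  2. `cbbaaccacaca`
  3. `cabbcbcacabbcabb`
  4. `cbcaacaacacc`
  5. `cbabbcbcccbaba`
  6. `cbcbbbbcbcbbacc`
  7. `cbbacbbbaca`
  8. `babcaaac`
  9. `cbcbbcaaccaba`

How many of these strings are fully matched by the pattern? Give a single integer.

5

1 → match
2 → no match
3 → no match
4 → match
5 → no match
6 → match
7 → match
8 → no match — must start with `c`
9 → match
Total matched: 5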